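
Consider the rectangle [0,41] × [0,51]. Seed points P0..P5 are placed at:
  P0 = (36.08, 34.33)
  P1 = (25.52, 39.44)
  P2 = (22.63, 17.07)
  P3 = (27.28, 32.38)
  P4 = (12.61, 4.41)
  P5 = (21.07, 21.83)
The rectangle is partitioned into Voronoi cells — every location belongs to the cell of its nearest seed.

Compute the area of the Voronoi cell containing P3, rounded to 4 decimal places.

Area of P3's cell: 138.0909

1. box [0,41]×[0,51]: [(0, 0) (41, 0) (41, 51) (0, 51)]
2. ⊥bis P3·P0 via (31.68,33.355): [(0, 0) (39.0712, 0) (27.77, 51) (0, 51)]  |A|=1704.4504
3. ⊥bis P3·P1 via (26.4,35.91): [(0, 29.3287) (0, 0) (39.0712, 0) (30.8671, 37.0236)]  |A|=1175.9231
4. ⊥bis P3·P2 via (24.955,24.725): [(5.3809, 30.6701) (34.2156, 21.9123) (30.8671, 37.0236)]  |A|=203.2015
5. ⊥bis P3·P4 via (19.945,18.395): [(5.3809, 30.6701) (34.2156, 21.9123) (30.8671, 37.0236)]  |A|=203.2015
6. ⊥bis P3·P5 via (24.175,27.105): [(14.3288, 32.9007) (31.6972, 22.6772) (34.2156, 21.9123) (30.8671, 37.0236)]  |A|=138.0909
7. canonical 4-gon: [(14.3288, 32.9007) (31.6972, 22.6772) (34.2156, 21.9123) (30.8671, 37.0236)]
8. shoelace: 138.0909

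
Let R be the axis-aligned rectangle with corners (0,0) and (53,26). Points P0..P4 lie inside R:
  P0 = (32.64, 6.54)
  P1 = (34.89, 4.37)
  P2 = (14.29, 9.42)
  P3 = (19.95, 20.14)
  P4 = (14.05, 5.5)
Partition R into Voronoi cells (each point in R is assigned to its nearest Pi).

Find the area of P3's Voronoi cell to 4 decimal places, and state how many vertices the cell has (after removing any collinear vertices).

Area of P3's cell: 321.7968 (4 vertices)

1. box [0,53]×[0,26]: [(0, 0) (53, 0) (53, 26) (0, 26)]
2. ⊥bis P3·P0 via (26.295,13.34): [(0, 0) (11.9984, 0) (39.8628, 26) (0, 26)]  |A|=674.1961
3. ⊥bis P3·P1 via (27.42,12.255): [(0, 0) (11.9984, 0) (39.8628, 26) (0, 26)]  |A|=674.1961
4. ⊥bis P3·P2 via (17.12,14.78): [(0, 23.8191) (23.965, 11.1659) (39.8628, 26) (0, 26)]  |A|=321.7968
5. ⊥bis P3·P4 via (17,12.82): [(0, 23.8191) (23.965, 11.1659) (39.8628, 26) (0, 26)]  |A|=321.7968
6. canonical 4-gon: [(0, 23.8191) (23.965, 11.1659) (39.8628, 26) (0, 26)]
7. shoelace: 321.7968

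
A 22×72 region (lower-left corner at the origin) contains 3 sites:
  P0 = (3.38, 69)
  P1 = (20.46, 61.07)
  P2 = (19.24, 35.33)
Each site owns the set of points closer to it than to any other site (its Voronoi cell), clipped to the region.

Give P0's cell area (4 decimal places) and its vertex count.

Area of P0's cell: 230.6925 (4 vertices)

1. box [0,22]×[0,72]: [(0, 0) (22, 0) (22, 72) (0, 72)]
2. ⊥bis P0·P1 via (11.92,65.035): [(0, 39.3612) (15.1538, 72) (0, 72)]  |A|=247.3005
3. ⊥bis P0·P2 via (11.31,52.165): [(0, 46.8375) (4.4428, 48.9303) (15.1538, 72) (0, 72)]  |A|=230.6925
4. canonical 4-gon: [(0, 46.8375) (4.4428, 48.9303) (15.1538, 72) (0, 72)]
5. shoelace: 230.6925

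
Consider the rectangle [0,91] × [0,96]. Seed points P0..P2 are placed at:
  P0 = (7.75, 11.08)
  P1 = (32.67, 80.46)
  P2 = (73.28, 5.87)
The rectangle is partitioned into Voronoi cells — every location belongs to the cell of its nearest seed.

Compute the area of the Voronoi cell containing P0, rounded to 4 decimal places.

1. box [0,91]×[0,96]: [(0, 0) (91, 0) (91, 96) (0, 96)]
2. ⊥bis P0·P1 via (20.21,45.77): [(0, 53.0291) (0, 0) (91, 0) (91, 20.3436)]  |A|=3338.4537
3. ⊥bis P0·P2 via (40.515,8.475): [(42.8341, 37.6439) (0, 53.0291) (0, 0) (39.8412, 0)]  |A|=1885.6135
4. canonical 4-gon: [(42.8341, 37.6439) (0, 53.0291) (0, 0) (39.8412, 0)]
5. shoelace: 1885.6135

Area of P0's cell: 1885.6135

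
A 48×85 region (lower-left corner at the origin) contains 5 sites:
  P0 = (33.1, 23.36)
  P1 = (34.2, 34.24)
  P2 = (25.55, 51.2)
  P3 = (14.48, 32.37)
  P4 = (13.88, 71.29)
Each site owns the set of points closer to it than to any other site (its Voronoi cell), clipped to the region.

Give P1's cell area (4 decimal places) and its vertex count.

Area of P1's cell: 412.6954 (4 vertices)

1. box [0,48]×[0,85]: [(0, 0) (48, 0) (48, 85) (0, 85)]
2. ⊥bis P1·P0 via (33.65,28.8): [(0, 32.2021) (48, 27.3492) (48, 85) (0, 85)]  |A|=2650.7691
3. ⊥bis P1·P2 via (29.875,42.72): [(7.7219, 31.4214) (48, 27.3492) (48, 51.9642)]  |A|=495.7226
4. ⊥bis P1·P3 via (24.34,33.305): [(23.7437, 39.5929) (24.6812, 29.7068) (48, 27.3492) (48, 51.9642)]  |A|=412.6954
5. ⊥bis P1·P4 via (24.04,52.765): [(23.7437, 39.5929) (24.6812, 29.7068) (48, 27.3492) (48, 51.9642)]  |A|=412.6954
6. canonical 4-gon: [(23.7437, 39.5929) (24.6812, 29.7068) (48, 27.3492) (48, 51.9642)]
7. shoelace: 412.6954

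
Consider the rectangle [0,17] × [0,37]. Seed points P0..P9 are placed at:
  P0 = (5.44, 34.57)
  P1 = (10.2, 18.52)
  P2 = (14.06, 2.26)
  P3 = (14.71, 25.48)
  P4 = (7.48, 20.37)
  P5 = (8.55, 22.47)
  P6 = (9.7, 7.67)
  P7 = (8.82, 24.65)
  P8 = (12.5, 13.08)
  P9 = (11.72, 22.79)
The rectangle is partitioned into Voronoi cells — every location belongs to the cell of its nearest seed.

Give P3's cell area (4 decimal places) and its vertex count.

1. box [0,17]×[0,37]: [(0, 0) (17, 0) (17, 37) (0, 37)]
2. ⊥bis P3·P0 via (10.075,30.025): [(0, 19.7505) (0, 0) (17, 0) (17, 37) (16.9146, 37)]  |A|=483.1161
3. ⊥bis P3·P1 via (12.455,22): [(6.1879, 26.061) (17, 19.0549) (17, 37) (16.9146, 37)]  |A|=97.479
4. ⊥bis P3·P2 via (14.385,13.87): [(6.1879, 26.061) (17, 19.0549) (17, 37) (16.9146, 37)]  |A|=97.479
5. ⊥bis P3·P4 via (11.095,22.925): [(7.7516, 27.6555) (11.152, 22.8443) (17, 19.0549) (17, 37) (16.9146, 37)]  |A|=91.0064
6. ⊥bis P3·P5 via (11.63,23.975): [(9.1398, 29.0713) (12.66, 21.8672) (17, 19.0549) (17, 37) (16.9146, 37)]  |A|=81.5481
7. ⊥bis P3·P6 via (12.205,16.575): [(9.1398, 29.0713) (12.66, 21.8672) (17, 19.0549) (17, 37) (16.9146, 37)]  |A|=81.5481
8. ⊥bis P3·P7 via (11.765,25.065): [(10.9415, 30.9087) (12.0356, 23.145) (12.66, 21.8672) (17, 19.0549) (17, 37) (16.9146, 37)]  |A|=73.5489
9. ⊥bis P3·P8 via (13.605,19.28): [(10.9415, 30.9087) (12.0356, 23.145) (12.66, 21.8672) (17, 19.0549) (17, 37) (16.9146, 37)]  |A|=73.5489
10. ⊥bis P3·P9 via (13.215,24.135): [(10.9415, 30.9087) (11.6511, 25.8733) (17, 19.9279) (17, 37) (16.9146, 37)]  |A|=63.3332
11. canonical 5-gon: [(10.9415, 30.9087) (11.6511, 25.8733) (17, 19.9279) (17, 37) (16.9146, 37)]
12. shoelace: 63.3332

Area of P3's cell: 63.3332 (5 vertices)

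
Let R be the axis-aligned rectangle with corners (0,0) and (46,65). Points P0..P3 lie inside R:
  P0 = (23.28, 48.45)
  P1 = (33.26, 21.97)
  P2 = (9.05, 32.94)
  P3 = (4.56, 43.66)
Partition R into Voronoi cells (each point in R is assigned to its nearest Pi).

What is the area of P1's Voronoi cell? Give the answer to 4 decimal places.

1. box [0,46]×[0,65]: [(0, 0) (46, 0) (46, 65) (0, 65)]
2. ⊥bis P1·P0 via (28.27,35.21): [(0, 24.5554) (0, 0) (46, 0) (46, 41.8922)]  |A|=1528.2948
3. ⊥bis P1·P2 via (21.155,27.455): [(23.9273, 33.5733) (8.7146, 0) (46, 0) (46, 41.8922)]  |A|=1088.2333
4. ⊥bis P1·P3 via (18.91,32.815): [(23.9273, 33.5733) (8.7146, 0) (46, 0) (46, 41.8922)]  |A|=1088.2333
5. canonical 4-gon: [(23.9273, 33.5733) (8.7146, 0) (46, 0) (46, 41.8922)]
6. shoelace: 1088.2333

Area of P1's cell: 1088.2333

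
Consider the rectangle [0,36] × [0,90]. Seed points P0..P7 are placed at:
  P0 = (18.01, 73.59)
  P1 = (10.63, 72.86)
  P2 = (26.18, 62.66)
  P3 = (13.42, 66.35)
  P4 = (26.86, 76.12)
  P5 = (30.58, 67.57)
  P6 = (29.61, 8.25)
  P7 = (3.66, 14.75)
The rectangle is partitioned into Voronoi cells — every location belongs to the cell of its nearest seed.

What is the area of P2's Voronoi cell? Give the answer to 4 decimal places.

Area of P2's cell: 572.7962

1. box [0,36]×[0,90]: [(0, 0) (36, 0) (36, 90) (0, 90)]
2. ⊥bis P2·P0 via (22.095,68.125): [(0, 51.6093) (0, 0) (36, 0) (36, 78.5188)]  |A|=2342.3059
3. ⊥bis P2·P1 via (18.405,67.76): [(15.325, 63.0646) (0, 39.7014) (0, 0) (36, 0) (36, 78.5188)]  |A|=2251.0611
4. ⊥bis P2·P3 via (19.8,64.505): [(20.5026, 66.9347) (1.1461, 0) (36, 0) (36, 78.5188)]  |A|=1774.8842
5. ⊥bis P2·P4 via (26.52,69.39): [(23.9603, 69.5193) (20.5026, 66.9347) (1.1461, 0) (36, 0) (36, 68.9111)]  |A|=1717.0475
6. ⊥bis P2·P5 via (28.38,65.115): [(23.6904, 69.3175) (20.5026, 66.9347) (1.1461, 0) (36, 0) (36, 58.2865)]  |A|=1650.3583
7. ⊥bis P2·P6 via (27.895,35.455): [(23.6904, 69.3175) (20.5026, 66.9347) (11.0929, 34.3958) (36, 35.9659) (36, 58.2865)]  |A|=603.0407
8. ⊥bis P2·P7 via (14.92,38.705): [(23.6904, 69.3175) (20.5026, 66.9347) (12.6479, 39.773) (22.5509, 35.1181) (36, 35.9659) (36, 58.2865)]  |A|=572.7962
9. canonical 6-gon: [(23.6904, 69.3175) (20.5026, 66.9347) (12.6479, 39.773) (22.5509, 35.1181) (36, 35.9659) (36, 58.2865)]
10. shoelace: 572.7962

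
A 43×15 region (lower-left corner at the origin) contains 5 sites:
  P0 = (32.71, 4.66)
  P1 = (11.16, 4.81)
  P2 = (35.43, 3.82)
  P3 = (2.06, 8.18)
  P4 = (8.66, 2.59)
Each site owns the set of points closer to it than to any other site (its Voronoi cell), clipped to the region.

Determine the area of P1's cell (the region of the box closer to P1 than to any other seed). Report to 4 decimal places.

1. box [0,43]×[0,15]: [(0, 0) (43, 0) (43, 15) (0, 15)]
2. ⊥bis P1·P0 via (21.935,4.735): [(0, 0) (21.902, 0) (22.0065, 15) (0, 15)]  |A|=329.3137
3. ⊥bis P1·P2 via (23.295,4.315): [(0, 0) (21.902, 0) (22.0065, 15) (0, 15)]  |A|=329.3137
4. ⊥bis P1·P3 via (6.61,6.495): [(4.2047, 0) (21.902, 0) (22.0065, 15) (9.7597, 15)]  |A|=224.581
5. ⊥bis P1·P4 via (9.91,3.7): [(6.8508, 7.1451) (13.1956, 0) (21.902, 0) (22.0065, 15) (9.7597, 15)]  |A|=192.4606
6. canonical 5-gon: [(6.8508, 7.1451) (13.1956, 0) (21.902, 0) (22.0065, 15) (9.7597, 15)]
7. shoelace: 192.4606

Area of P1's cell: 192.4606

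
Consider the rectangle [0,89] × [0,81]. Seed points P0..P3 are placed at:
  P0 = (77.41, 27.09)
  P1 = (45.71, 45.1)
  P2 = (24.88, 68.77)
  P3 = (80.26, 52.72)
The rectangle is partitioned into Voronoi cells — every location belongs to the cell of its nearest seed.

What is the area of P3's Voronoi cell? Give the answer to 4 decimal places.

Area of P3's cell: 1162.2073

1. box [0,89]×[0,81]: [(0, 0) (89, 0) (89, 81) (0, 81)]
2. ⊥bis P3·P0 via (78.835,39.905): [(0, 48.6713) (89, 38.7747) (89, 81) (0, 81)]  |A|=3317.655
3. ⊥bis P3·P1 via (62.985,48.91): [(64.6225, 41.4854) (89, 38.7747) (89, 81) (55.9076, 81)]  |A|=1168.4915
4. ⊥bis P3·P2 via (52.57,60.745): [(57.002, 76.0375) (64.6225, 41.4854) (89, 38.7747) (89, 81) (58.4402, 81)]  |A|=1162.2073
5. canonical 5-gon: [(57.002, 76.0375) (64.6225, 41.4854) (89, 38.7747) (89, 81) (58.4402, 81)]
6. shoelace: 1162.2073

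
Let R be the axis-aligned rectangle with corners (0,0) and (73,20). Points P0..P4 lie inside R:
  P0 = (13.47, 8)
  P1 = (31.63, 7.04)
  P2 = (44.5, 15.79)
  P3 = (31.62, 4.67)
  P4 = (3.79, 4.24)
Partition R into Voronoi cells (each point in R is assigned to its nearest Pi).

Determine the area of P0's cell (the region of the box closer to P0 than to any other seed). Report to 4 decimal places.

1. box [0,73]×[0,20]: [(0, 0) (73, 0) (73, 20) (0, 20)]
2. ⊥bis P0·P1 via (22.55,7.52): [(0, 0) (22.1525, 0) (23.2097, 20) (0, 20)]  |A|=453.622
3. ⊥bis P0·P2 via (28.985,11.895): [(0, 0) (22.1525, 0) (23.2097, 20) (0, 20)]  |A|=453.622
4. ⊥bis P0·P3 via (22.545,6.335): [(0, 0) (21.3827, 0) (22.464, 5.8937) (23.2097, 20) (0, 20)]  |A|=451.3537
5. ⊥bis P0·P4 via (8.63,6.12): [(11.0072, 0) (21.3827, 0) (22.464, 5.8937) (23.2097, 20) (3.2386, 20)]  |A|=308.8958
6. canonical 5-gon: [(11.0072, 0) (21.3827, 0) (22.464, 5.8937) (23.2097, 20) (3.2386, 20)]
7. shoelace: 308.8958

Area of P0's cell: 308.8958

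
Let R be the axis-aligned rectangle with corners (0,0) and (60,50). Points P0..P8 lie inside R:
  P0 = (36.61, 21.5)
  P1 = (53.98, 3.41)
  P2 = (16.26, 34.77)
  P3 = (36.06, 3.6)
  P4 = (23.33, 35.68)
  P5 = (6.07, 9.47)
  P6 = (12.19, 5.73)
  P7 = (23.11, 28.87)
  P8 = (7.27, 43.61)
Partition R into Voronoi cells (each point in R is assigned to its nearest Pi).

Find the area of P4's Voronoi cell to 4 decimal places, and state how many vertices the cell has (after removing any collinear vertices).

Area of P4's cell: 427.8502 (5 vertices)

1. box [0,60]×[0,50]: [(0, 0) (60, 0) (60, 50) (0, 50)]
2. ⊥bis P4·P0 via (29.97,28.59): [(0, 0.5222) (52.831, 50) (0, 50)]  |A|=1306.9807
3. ⊥bis P4·P1 via (38.655,19.545): [(0, 0.5222) (52.831, 50) (0, 50)]  |A|=1306.9807
4. ⊥bis P4·P2 via (19.795,35.225): [(21.6517, 20.7997) (52.831, 50) (17.8933, 50)]  |A|=510.0961
5. ⊥bis P4·P3 via (29.695,19.64): [(21.6517, 20.7997) (52.831, 50) (17.8933, 50)]  |A|=510.0961
6. ⊥bis P4·P5 via (14.7,22.575): [(21.6517, 20.7997) (52.831, 50) (17.8933, 50)]  |A|=510.0961
7. ⊥bis P4·P6 via (17.76,20.705): [(21.6517, 20.7997) (52.831, 50) (17.8933, 50)]  |A|=510.0961
8. ⊥bis P4·P7 via (23.22,32.275): [(20.162, 32.3738) (33.5485, 31.9413) (52.831, 50) (17.8933, 50)]  |A|=432.95
9. ⊥bis P4·P8 via (15.3,39.645): [(18.4143, 45.9521) (20.162, 32.3738) (33.5485, 31.9413) (52.831, 50) (20.413, 50)]  |A|=427.8502
10. canonical 5-gon: [(18.4143, 45.9521) (20.162, 32.3738) (33.5485, 31.9413) (52.831, 50) (20.413, 50)]
11. shoelace: 427.8502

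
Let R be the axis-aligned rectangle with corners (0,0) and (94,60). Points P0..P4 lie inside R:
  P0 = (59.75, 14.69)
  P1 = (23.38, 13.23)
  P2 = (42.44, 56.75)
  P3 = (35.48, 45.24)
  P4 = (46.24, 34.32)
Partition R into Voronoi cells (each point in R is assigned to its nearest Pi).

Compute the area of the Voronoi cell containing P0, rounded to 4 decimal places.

1. box [0,94]×[0,60]: [(0, 0) (94, 0) (94, 60) (0, 60)]
2. ⊥bis P0·P1 via (41.565,13.96): [(42.1254, 0) (94, 0) (94, 60) (39.7168, 60)]  |A|=3184.7336
3. ⊥bis P0·P2 via (51.095,35.72): [(40.8606, 31.508) (42.1254, 0) (94, 0) (94, 53.3778)]  |A|=2235.4637
4. ⊥bis P0·P3 via (47.615,29.965): [(58.9052, 38.9343) (41.1293, 24.8126) (42.1254, 0) (94, 0) (94, 53.3778)]  |A|=2174.0577
5. ⊥bis P0·P4 via (52.995,24.505): [(41.4604, 16.5665) (42.1254, 0) (94, 0) (94, 52.726)]  |A|=1814.7916
6. canonical 4-gon: [(41.4604, 16.5665) (42.1254, 0) (94, 0) (94, 52.726)]
7. shoelace: 1814.7916

Area of P0's cell: 1814.7916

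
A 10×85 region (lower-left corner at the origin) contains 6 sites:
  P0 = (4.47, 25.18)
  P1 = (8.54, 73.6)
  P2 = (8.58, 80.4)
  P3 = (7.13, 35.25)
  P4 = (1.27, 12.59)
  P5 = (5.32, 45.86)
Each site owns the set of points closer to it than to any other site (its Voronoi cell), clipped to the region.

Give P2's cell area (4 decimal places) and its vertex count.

1. box [0,10]×[0,85]: [(0, 0) (10, 0) (10, 85) (0, 85)]
2. ⊥bis P2·P0 via (6.525,52.79): [(0, 53.2757) (10, 52.5314) (10, 85) (0, 85)]  |A|=320.9649
3. ⊥bis P2·P1 via (8.56,77): [(0, 77.0504) (10, 76.9915) (10, 85) (0, 85)]  |A|=79.7906
4. ⊥bis P2·P3 via (7.855,57.825): [(0, 77.0504) (10, 76.9915) (10, 85) (0, 85)]  |A|=79.7906
5. ⊥bis P2·P4 via (4.925,46.495): [(0, 77.0504) (10, 76.9915) (10, 85) (0, 85)]  |A|=79.7906
6. ⊥bis P2·P5 via (6.95,63.13): [(0, 77.0504) (10, 76.9915) (10, 85) (0, 85)]  |A|=79.7906
7. canonical 4-gon: [(0, 77.0504) (10, 76.9915) (10, 85) (0, 85)]
8. shoelace: 79.7906

Area of P2's cell: 79.7906 (4 vertices)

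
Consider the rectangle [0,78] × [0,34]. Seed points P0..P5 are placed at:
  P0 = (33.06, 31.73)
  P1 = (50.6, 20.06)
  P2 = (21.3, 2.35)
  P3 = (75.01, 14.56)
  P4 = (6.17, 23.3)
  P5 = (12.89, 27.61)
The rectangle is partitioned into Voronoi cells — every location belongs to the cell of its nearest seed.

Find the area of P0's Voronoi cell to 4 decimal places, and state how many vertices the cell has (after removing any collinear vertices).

1. box [0,78]×[0,34]: [(0, 0) (78, 0) (78, 34) (0, 34)]
2. ⊥bis P0·P1 via (41.83,25.895): [(0, 0) (24.6011, 0) (47.2226, 34) (0, 34)]  |A|=1221.0023
3. ⊥bis P0·P2 via (27.18,17.04): [(0, 27.9194) (34.0965, 14.2715) (47.2226, 34) (0, 34)]  |A|=569.478
4. ⊥bis P0·P3 via (54.035,23.145): [(0, 27.9194) (34.0965, 14.2715) (47.2226, 34) (0, 34)]  |A|=569.478
5. ⊥bis P0·P4 via (19.615,27.515): [(22.2846, 18.9995) (34.0965, 14.2715) (47.2226, 34) (17.582, 34)]  |A|=369.8569
6. ⊥bis P0·P5 via (22.975,29.67): [(25.4101, 17.7484) (34.0965, 14.2715) (47.2226, 34) (22.0905, 34)]  |A|=312.7205
7. canonical 4-gon: [(25.4101, 17.7484) (34.0965, 14.2715) (47.2226, 34) (22.0905, 34)]
8. shoelace: 312.7205

Area of P0's cell: 312.7205 (4 vertices)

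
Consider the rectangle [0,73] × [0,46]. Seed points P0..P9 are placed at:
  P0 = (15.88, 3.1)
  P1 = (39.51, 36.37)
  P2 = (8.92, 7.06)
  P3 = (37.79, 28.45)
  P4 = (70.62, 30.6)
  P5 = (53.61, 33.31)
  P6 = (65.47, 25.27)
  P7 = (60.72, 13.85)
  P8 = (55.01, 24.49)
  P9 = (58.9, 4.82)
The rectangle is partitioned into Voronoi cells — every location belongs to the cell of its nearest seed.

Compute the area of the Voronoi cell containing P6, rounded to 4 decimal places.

1. box [0,73]×[0,46]: [(0, 0) (73, 0) (73, 46) (0, 46)]
2. ⊥bis P6·P0 via (40.675,14.185): [(47.0166, 0) (73, 0) (73, 46) (26.4516, 46)]  |A|=1668.2308
3. ⊥bis P6·P1 via (52.49,30.82): [(43.0785, 8.8089) (47.0166, 0) (73, 0) (73, 46) (58.9807, 46)]  |A|=1063.3346
4. ⊥bis P6·P2 via (37.195,16.165): [(43.0785, 8.8089) (47.0166, 0) (73, 0) (73, 46) (58.9807, 46)]  |A|=1063.3346
5. ⊥bis P6·P3 via (51.63,26.86): [(51.9361, 29.5246) (48.5442, 0) (73, 0) (73, 46) (58.9807, 46)]  |A|=960.98
6. ⊥bis P6·P4 via (68.045,27.935): [(56.1647, 39.4141) (51.9361, 29.5246) (48.5442, 0) (73, 0) (73, 23.1473)]  |A|=722.4492
7. ⊥bis P6·P5 via (59.54,29.29): [(62.3511, 33.4367) (50.3521, 15.7367) (48.5442, 0) (73, 0) (73, 23.1473)]  |A|=610.5195
8. ⊥bis P6·P7 via (63.095,19.56): [(62.3511, 33.4367) (55.1767, 22.8535) (73, 15.4401) (73, 23.1473)]  |A|=161.9433
9. ⊥bis P6·P8 via (60.24,24.88): [(62.3511, 33.4367) (59.8744, 29.7832) (60.558, 20.6152) (73, 15.4401) (73, 23.1473)]  |A|=138.0402
10. ⊥bis P6·P9 via (62.185,15.045): [(62.3511, 33.4367) (59.8744, 29.7832) (60.558, 20.6152) (73, 15.4401) (73, 23.1473)]  |A|=138.0402
11. canonical 5-gon: [(62.3511, 33.4367) (59.8744, 29.7832) (60.558, 20.6152) (73, 15.4401) (73, 23.1473)]
12. shoelace: 138.0402

Area of P6's cell: 138.0402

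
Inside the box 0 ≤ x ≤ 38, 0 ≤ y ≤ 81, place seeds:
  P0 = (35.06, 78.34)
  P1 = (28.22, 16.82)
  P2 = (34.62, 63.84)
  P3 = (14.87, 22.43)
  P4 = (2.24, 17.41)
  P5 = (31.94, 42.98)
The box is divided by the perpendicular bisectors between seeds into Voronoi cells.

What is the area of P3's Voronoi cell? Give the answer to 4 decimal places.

Area of P3's cell: 547.9164

1. box [0,38]×[0,81]: [(0, 0) (38, 0) (38, 81) (0, 81)]
2. ⊥bis P3·P0 via (24.965,50.385): [(0, 59.4003) (0, 0) (38, 0) (38, 45.6779)]  |A|=1996.4842
3. ⊥bis P3·P1 via (21.545,19.625): [(33.2186, 47.4045) (0, 59.4003) (0, 0) (13.2981, 0)]  |A|=1301.7921
4. ⊥bis P3·P2 via (24.745,43.135): [(30.3093, 40.4812) (0, 54.9368) (0, 0) (13.2981, 0)]  |A|=1101.7092
5. ⊥bis P3·P4 via (8.555,19.92): [(14.9295, 3.8822) (30.3093, 40.4812) (0, 54.9368) (0, 41.4438)]  |A|=766.5287
6. ⊥bis P3·P5 via (23.405,32.705): [(14.9295, 3.8822) (26.1006, 30.4659) (0, 52.1465) (0, 41.4438)]  |A|=547.9164
7. canonical 4-gon: [(14.9295, 3.8822) (26.1006, 30.4659) (0, 52.1465) (0, 41.4438)]
8. shoelace: 547.9164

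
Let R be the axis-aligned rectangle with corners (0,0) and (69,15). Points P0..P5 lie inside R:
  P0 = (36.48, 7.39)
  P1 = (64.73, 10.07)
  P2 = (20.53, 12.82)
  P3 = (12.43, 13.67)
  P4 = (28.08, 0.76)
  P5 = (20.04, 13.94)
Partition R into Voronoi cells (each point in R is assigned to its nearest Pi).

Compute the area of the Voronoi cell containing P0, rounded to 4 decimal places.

Area of P0's cell: 298.3927

1. box [0,69]×[0,15]: [(0, 0) (69, 0) (69, 15) (0, 15)]
2. ⊥bis P0·P1 via (50.605,8.73): [(0, 0) (51.4332, 0) (50.0102, 15) (0, 15)]  |A|=760.8253
3. ⊥bis P0·P2 via (28.505,10.105): [(25.0649, 0) (51.4332, 0) (50.0102, 15) (30.1714, 15)]  |A|=346.5529
4. ⊥bis P0·P3 via (24.455,10.53): [(25.0649, 0) (51.4332, 0) (50.0102, 15) (30.1714, 15)]  |A|=346.5529
5. ⊥bis P0·P4 via (32.28,4.075): [(28.2084, 9.2336) (35.4963, 0) (51.4332, 0) (50.0102, 15) (30.1714, 15)]  |A|=298.3927
6. ⊥bis P0·P5 via (28.26,10.665): [(28.2084, 9.2336) (35.4963, 0) (51.4332, 0) (50.0102, 15) (30.1714, 15)]  |A|=298.3927
7. canonical 5-gon: [(28.2084, 9.2336) (35.4963, 0) (51.4332, 0) (50.0102, 15) (30.1714, 15)]
8. shoelace: 298.3927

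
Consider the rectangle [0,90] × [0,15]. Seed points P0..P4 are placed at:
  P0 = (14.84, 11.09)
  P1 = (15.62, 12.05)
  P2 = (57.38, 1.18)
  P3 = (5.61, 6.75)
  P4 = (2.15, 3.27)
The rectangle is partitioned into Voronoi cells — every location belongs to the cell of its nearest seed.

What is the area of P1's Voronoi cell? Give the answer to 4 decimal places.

1. box [0,90]×[0,15]: [(0, 0) (90, 0) (90, 15) (0, 15)]
2. ⊥bis P1·P0 via (15.23,11.57): [(29.47, 0) (90, 0) (90, 15) (11.0085, 15)]  |A|=1046.4115
3. ⊥bis P1·P2 via (36.5,6.615): [(29.47, 0) (34.7781, 0) (38.6826, 15) (11.0085, 15)]  |A|=247.367
4. ⊥bis P1·P3 via (10.615,9.4): [(29.47, 0) (34.7781, 0) (38.6826, 15) (11.0085, 15)]  |A|=247.367
5. ⊥bis P1·P4 via (8.885,7.66): [(29.47, 0) (34.7781, 0) (38.6826, 15) (11.0085, 15)]  |A|=247.367
6. canonical 4-gon: [(29.47, 0) (34.7781, 0) (38.6826, 15) (11.0085, 15)]
7. shoelace: 247.367

Area of P1's cell: 247.3670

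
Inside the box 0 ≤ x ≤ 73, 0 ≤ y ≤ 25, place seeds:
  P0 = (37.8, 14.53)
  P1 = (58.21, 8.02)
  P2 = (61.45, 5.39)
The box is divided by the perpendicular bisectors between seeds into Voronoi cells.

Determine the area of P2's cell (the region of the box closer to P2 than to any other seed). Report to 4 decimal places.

Area of P2's cell: 213.3905

1. box [0,73]×[0,25]: [(0, 0) (73, 0) (73, 25) (0, 25)]
2. ⊥bis P2·P0 via (49.625,9.96): [(45.7758, 0) (73, 0) (73, 25) (55.4375, 25)]  |A|=559.8342
3. ⊥bis P2·P1 via (59.83,6.705): [(54.3874, 0) (73, 0) (73, 22.9296)]  |A|=213.3905
4. canonical 3-gon: [(54.3874, 0) (73, 0) (73, 22.9296)]
5. shoelace: 213.3905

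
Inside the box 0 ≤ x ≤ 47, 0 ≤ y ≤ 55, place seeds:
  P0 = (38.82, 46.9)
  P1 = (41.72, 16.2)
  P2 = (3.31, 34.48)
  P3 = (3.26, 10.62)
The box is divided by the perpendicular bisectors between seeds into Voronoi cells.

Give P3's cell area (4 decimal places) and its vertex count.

Area of P3's cell: 513.8108 (4 vertices)

1. box [0,47]×[0,55]: [(0, 0) (47, 0) (47, 55) (0, 55)]
2. ⊥bis P3·P0 via (21.04,28.76): [(0, 49.3824) (0, 0) (47, 0) (47, 3.3152)]  |A|=1238.3946
3. ⊥bis P3·P1 via (22.49,13.41): [(20.1341, 29.6479) (0, 49.3824) (0, 0) (24.4356, 0)]  |A|=859.3681
4. ⊥bis P3·P2 via (3.285,22.55): [(21.1694, 22.5125) (0, 22.5569) (0, 0) (24.4356, 0)]  |A|=513.8108
5. canonical 4-gon: [(21.1694, 22.5125) (0, 22.5569) (0, 0) (24.4356, 0)]
6. shoelace: 513.8108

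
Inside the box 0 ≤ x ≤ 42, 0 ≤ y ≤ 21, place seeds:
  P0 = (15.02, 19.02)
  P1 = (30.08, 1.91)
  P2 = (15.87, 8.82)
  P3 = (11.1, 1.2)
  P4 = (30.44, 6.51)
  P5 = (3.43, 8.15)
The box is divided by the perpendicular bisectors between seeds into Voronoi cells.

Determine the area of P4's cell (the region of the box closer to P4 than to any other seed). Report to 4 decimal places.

1. box [0,42]×[0,21]: [(0, 0) (42, 0) (42, 21) (0, 21)]
2. ⊥bis P4·P0 via (22.73,12.765): [(12.374, 0) (42, 0) (42, 21) (29.4109, 21)]  |A|=443.2587
3. ⊥bis P4·P1 via (30.26,4.21): [(16.6534, 5.2749) (42, 3.2912) (42, 21) (29.4109, 21)]  |A|=323.4114
4. ⊥bis P4·P2 via (23.155,7.665): [(24.2632, 14.6549) (22.701, 4.8016) (42, 3.2912) (42, 21) (29.4109, 21)]  |A|=293.2471
5. ⊥bis P4·P3 via (20.77,3.855): [(24.2632, 14.6549) (22.701, 4.8016) (42, 3.2912) (42, 21) (29.4109, 21)]  |A|=293.2471
6. ⊥bis P4·P5 via (16.935,7.33): [(24.2632, 14.6549) (22.701, 4.8016) (42, 3.2912) (42, 21) (29.4109, 21)]  |A|=293.2471
7. canonical 5-gon: [(24.2632, 14.6549) (22.701, 4.8016) (42, 3.2912) (42, 21) (29.4109, 21)]
8. shoelace: 293.2471

Area of P4's cell: 293.2471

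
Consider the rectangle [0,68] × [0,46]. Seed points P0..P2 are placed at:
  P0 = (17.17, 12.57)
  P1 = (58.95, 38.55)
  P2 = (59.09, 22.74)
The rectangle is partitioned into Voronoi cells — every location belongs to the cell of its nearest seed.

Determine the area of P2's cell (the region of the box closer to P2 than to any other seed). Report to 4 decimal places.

Area of P2's cell: 895.8283

1. box [0,68]×[0,46]: [(0, 0) (68, 0) (68, 46) (0, 46)]
2. ⊥bis P2·P0 via (38.13,17.655): [(42.4132, 0) (68, 0) (68, 46) (31.2534, 46)]  |A|=1433.6693
3. ⊥bis P2·P1 via (59.02,30.645): [(35.0301, 30.4326) (42.4132, 0) (68, 0) (68, 30.7245)]  |A|=895.8283
4. canonical 4-gon: [(35.0301, 30.4326) (42.4132, 0) (68, 0) (68, 30.7245)]
5. shoelace: 895.8283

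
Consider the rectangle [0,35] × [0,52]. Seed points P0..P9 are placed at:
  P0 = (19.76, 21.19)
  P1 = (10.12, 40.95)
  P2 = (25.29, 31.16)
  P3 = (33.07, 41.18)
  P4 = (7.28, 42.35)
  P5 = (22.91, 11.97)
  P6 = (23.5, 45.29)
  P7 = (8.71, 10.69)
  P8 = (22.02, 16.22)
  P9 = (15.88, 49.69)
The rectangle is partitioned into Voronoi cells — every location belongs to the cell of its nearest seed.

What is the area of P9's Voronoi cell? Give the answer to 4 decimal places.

1. box [0,35]×[0,52]: [(0, 0) (35, 0) (35, 52) (0, 52)]
2. ⊥bis P9·P0 via (17.82,35.44): [(0, 33.014) (35, 37.7789) (35, 52) (0, 52)]  |A|=581.1248
3. ⊥bis P9·P1 via (13,45.32): [(26.2501, 36.5877) (35, 37.7789) (35, 52) (2.864, 52)]  |A|=309.8617
4. ⊥bis P9·P2 via (20.585,40.425): [(20.496, 40.3798) (35, 47.7453) (35, 52) (2.864, 52)]  |A|=217.5679
5. ⊥bis P9·P3 via (24.475,45.435): [(20.496, 40.3798) (22.4682, 41.3813) (27.725, 52) (2.864, 52)]  |A|=152.2832
6. ⊥bis P9·P4 via (11.58,46.02): [(11.1199, 46.559) (20.496, 40.3798) (22.4682, 41.3813) (27.725, 52) (6.4761, 52)]  |A|=142.4565
7. ⊥bis P9·P5 via (19.395,30.83): [(11.1199, 46.559) (20.496, 40.3798) (22.4682, 41.3813) (27.725, 52) (6.4761, 52)]  |A|=142.4565
8. ⊥bis P9·P6 via (19.69,47.49): [(11.1199, 46.559) (16.9383, 42.7245) (22.2942, 52) (6.4761, 52)]  |A|=80.2854
9. ⊥bis P9·P7 via (12.295,30.19): [(11.1199, 46.559) (16.9383, 42.7245) (22.2942, 52) (6.4761, 52)]  |A|=80.2854
10. ⊥bis P9·P8 via (18.95,32.955): [(11.1199, 46.559) (16.9383, 42.7245) (22.2942, 52) (6.4761, 52)]  |A|=80.2854
11. canonical 4-gon: [(11.1199, 46.559) (16.9383, 42.7245) (22.2942, 52) (6.4761, 52)]
12. shoelace: 80.2854

Area of P9's cell: 80.2854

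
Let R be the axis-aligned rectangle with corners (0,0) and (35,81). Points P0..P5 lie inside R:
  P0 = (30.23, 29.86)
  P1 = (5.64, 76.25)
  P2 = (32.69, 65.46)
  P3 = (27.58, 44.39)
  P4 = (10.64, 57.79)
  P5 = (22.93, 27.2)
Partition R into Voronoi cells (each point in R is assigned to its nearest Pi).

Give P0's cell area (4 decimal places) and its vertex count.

Area of P0's cell: 183.9532 (3 vertices)

1. box [0,35]×[0,81]: [(0, 0) (35, 0) (35, 81) (0, 81)]
2. ⊥bis P0·P1 via (17.935,53.055): [(0, 43.5482) (0, 0) (35, 0) (35, 62.1007)]  |A|=1848.8547
3. ⊥bis P0·P2 via (31.46,47.66): [(10.4907, 49.109) (0, 43.5482) (0, 0) (35, 0) (35, 47.4154)]  |A|=1668.8918
4. ⊥bis P0·P3 via (28.905,37.125): [(0, 31.8533) (0, 0) (35, 0) (35, 38.2366)]  |A|=1226.573
5. ⊥bis P0·P4 via (20.435,43.825): [(4.5496, 32.683) (0, 29.492) (0, 0) (35, 0) (35, 38.2366)]  |A|=1221.2015
6. ⊥bis P0·P5 via (26.58,28.53): [(23.7882, 36.1918) (35, 5.4225) (35, 38.2366)]  |A|=183.9532
7. canonical 3-gon: [(23.7882, 36.1918) (35, 5.4225) (35, 38.2366)]
8. shoelace: 183.9532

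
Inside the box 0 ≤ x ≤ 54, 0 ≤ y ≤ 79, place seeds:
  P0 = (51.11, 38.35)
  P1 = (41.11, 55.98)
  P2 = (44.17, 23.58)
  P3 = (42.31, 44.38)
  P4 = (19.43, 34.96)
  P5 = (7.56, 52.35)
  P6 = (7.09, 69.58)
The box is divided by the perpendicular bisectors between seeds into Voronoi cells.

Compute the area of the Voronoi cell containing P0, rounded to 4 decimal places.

1. box [0,54]×[0,79]: [(0, 0) (54, 0) (54, 79) (0, 79)]
2. ⊥bis P0·P1 via (46.11,47.165): [(0, 21.0107) (0, 0) (54, 0) (54, 51.6403)]  |A|=1961.5782
3. ⊥bis P0·P2 via (47.64,30.965): [(31.1825, 38.6979) (54, 27.9766) (54, 51.6403)]  |A|=269.9732
4. ⊥bis P0·P3 via (46.71,41.365): [(53.5926, 51.4092) (41.5458, 33.8285) (54, 27.9766) (54, 51.6403)]  |A|=149.5459
5. ⊥bis P0·P4 via (35.27,36.655): [(53.5926, 51.4092) (41.5458, 33.8285) (54, 27.9766) (54, 51.6403)]  |A|=149.5459
6. ⊥bis P0·P5 via (29.335,45.35): [(53.5926, 51.4092) (41.5458, 33.8285) (54, 27.9766) (54, 51.6403)]  |A|=149.5459
7. ⊥bis P0·P6 via (29.1,53.965): [(53.5926, 51.4092) (41.5458, 33.8285) (54, 27.9766) (54, 51.6403)]  |A|=149.5459
8. canonical 4-gon: [(53.5926, 51.4092) (41.5458, 33.8285) (54, 27.9766) (54, 51.6403)]
9. shoelace: 149.5459

Area of P0's cell: 149.5459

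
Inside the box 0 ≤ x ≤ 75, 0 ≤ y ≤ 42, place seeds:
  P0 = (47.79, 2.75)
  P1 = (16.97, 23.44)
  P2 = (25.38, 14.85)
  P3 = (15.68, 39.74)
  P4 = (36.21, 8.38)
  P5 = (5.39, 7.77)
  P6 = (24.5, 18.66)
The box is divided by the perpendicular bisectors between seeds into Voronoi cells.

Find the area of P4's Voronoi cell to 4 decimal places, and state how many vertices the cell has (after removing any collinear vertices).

1. box [0,75]×[0,42]: [(0, 0) (75, 0) (75, 42) (0, 42)]
2. ⊥bis P4·P0 via (42,5.565): [(0, 0) (39.2944, 0) (59.7141, 42) (0, 42)]  |A|=2079.1779
3. ⊥bis P4·P1 via (26.59,15.91): [(14.1365, 0) (39.2944, 0) (59.7141, 42) (47.0118, 42)]  |A|=795.0628
4. ⊥bis P4·P2 via (30.795,11.615): [(23.856, 0) (39.2944, 0) (59.7141, 42) (48.9474, 42)]  |A|=550.305
5. ⊥bis P4·P3 via (25.945,24.06): [(46.1205, 37.268) (23.856, 0) (39.2944, 0) (59.7141, 42) (53.3487, 42)]  |A|=539.8915
6. ⊥bis P4·P5 via (20.8,8.075): [(46.1205, 37.268) (23.856, 0) (39.2944, 0) (59.7141, 42) (53.3487, 42)]  |A|=539.8915
7. ⊥bis P4·P6 via (30.355,13.52): [(35.2945, 19.1466) (23.856, 0) (39.2944, 0) (59.7141, 42) (55.3571, 42)]  |A|=477.0639
8. canonical 5-gon: [(35.2945, 19.1466) (23.856, 0) (39.2944, 0) (59.7141, 42) (55.3571, 42)]
9. shoelace: 477.0639

Area of P4's cell: 477.0639 (5 vertices)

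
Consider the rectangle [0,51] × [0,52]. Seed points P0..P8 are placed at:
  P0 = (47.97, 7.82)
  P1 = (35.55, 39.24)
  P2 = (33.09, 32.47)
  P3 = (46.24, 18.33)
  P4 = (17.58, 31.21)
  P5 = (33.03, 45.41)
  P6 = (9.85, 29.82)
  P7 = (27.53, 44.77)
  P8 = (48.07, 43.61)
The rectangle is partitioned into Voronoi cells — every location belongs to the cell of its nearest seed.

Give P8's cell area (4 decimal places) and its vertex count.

Area of P8's cell: 182.1821 (6 vertices)

1. box [0,51]×[0,52]: [(0, 0) (51, 0) (51, 52) (0, 52)]
2. ⊥bis P8·P0 via (48.02,25.715): [(0, 25.8492) (51, 25.7067) (51, 52) (0, 52)]  |A|=1337.3259
3. ⊥bis P8·P1 via (41.81,41.425): [(47.2927, 25.717) (51, 25.7067) (51, 52) (38.1189, 52)]  |A|=218.0151
4. ⊥bis P8·P2 via (40.58,38.04): [(45.1245, 31.929) (49.7492, 25.7102) (51, 25.7067) (51, 52) (38.1189, 52)]  |A|=210.3929
5. ⊥bis P8·P3 via (47.155,30.97): [(45.1245, 31.929) (45.7627, 31.0708) (51, 30.6917) (51, 52) (38.1189, 52)]  |A|=193.9934
6. ⊥bis P8·P4 via (32.825,37.41): [(45.1245, 31.929) (45.7627, 31.0708) (51, 30.6917) (51, 52) (38.1189, 52)]  |A|=193.9934
7. ⊥bis P8·P5 via (40.55,44.51): [(40.5968, 44.9009) (45.1245, 31.929) (45.7627, 31.0708) (51, 30.6917) (51, 52) (41.4464, 52)]  |A|=182.1821
8. ⊥bis P8·P6 via (28.96,36.715): [(40.5968, 44.9009) (45.1245, 31.929) (45.7627, 31.0708) (51, 30.6917) (51, 52) (41.4464, 52)]  |A|=182.1821
9. ⊥bis P8·P7 via (37.8,44.19): [(40.5968, 44.9009) (45.1245, 31.929) (45.7627, 31.0708) (51, 30.6917) (51, 52) (41.4464, 52)]  |A|=182.1821
10. canonical 6-gon: [(40.5968, 44.9009) (45.1245, 31.929) (45.7627, 31.0708) (51, 30.6917) (51, 52) (41.4464, 52)]
11. shoelace: 182.1821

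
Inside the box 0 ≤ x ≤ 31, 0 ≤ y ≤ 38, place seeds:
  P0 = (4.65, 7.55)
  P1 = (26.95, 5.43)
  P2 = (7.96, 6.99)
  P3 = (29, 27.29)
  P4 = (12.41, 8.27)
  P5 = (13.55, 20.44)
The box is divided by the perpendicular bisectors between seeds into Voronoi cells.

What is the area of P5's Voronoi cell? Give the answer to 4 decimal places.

1. box [0,31]×[0,38]: [(0, 0) (31, 0) (31, 38) (0, 38)]
2. ⊥bis P5·P0 via (9.1,13.995): [(0, 20.2782) (29.3692, 0) (31, 0) (31, 38) (0, 38)]  |A|=880.2236
3. ⊥bis P5·P1 via (20.25,12.935): [(0, 20.2782) (16.0568, 9.1916) (31, 22.5319) (31, 38) (0, 38)]  |A|=704.3794
4. ⊥bis P5·P2 via (10.755,13.715): [(0, 20.2782) (7.6161, 15.0196) (17.83, 10.7745) (31, 22.5319) (31, 38) (0, 38)]  |A|=692.5319
5. ⊥bis P5·P3 via (21.275,23.865): [(0, 20.2782) (7.6161, 15.0196) (17.83, 10.7745) (24.4562, 16.69) (15.008, 38) (0, 38)]  |A|=471.527
6. ⊥bis P5·P4 via (12.98,14.355): [(0, 20.2782) (7.6161, 15.0196) (8.1197, 14.8103) (20.9992, 13.6038) (24.4562, 16.69) (15.008, 38) (0, 38)]  |A|=451.3954
7. canonical 7-gon: [(0, 20.2782) (7.6161, 15.0196) (8.1197, 14.8103) (20.9992, 13.6038) (24.4562, 16.69) (15.008, 38) (0, 38)]
8. shoelace: 451.3954

Area of P5's cell: 451.3954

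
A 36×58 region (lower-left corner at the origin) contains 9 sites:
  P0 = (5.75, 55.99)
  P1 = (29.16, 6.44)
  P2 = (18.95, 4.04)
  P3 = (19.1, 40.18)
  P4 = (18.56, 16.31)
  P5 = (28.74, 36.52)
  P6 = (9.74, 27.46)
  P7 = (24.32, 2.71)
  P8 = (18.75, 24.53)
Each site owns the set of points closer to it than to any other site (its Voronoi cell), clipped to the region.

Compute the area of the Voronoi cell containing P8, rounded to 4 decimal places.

1. box [0,36]×[0,58]: [(0, 0) (36, 0) (36, 58) (0, 58)]
2. ⊥bis P8·P0 via (12.25,40.26): [(0, 35.198) (0, 0) (36, 0) (36, 50.074)]  |A|=1534.8972
3. ⊥bis P8·P1 via (23.955,15.485): [(0, 35.198) (0, 1.7) (36, 22.4164) (36, 50.074)]  |A|=1100.8035
4. ⊥bis P8·P2 via (18.85,14.285): [(0, 35.198) (0, 14.101) (21.9218, 14.315) (36, 22.4164) (36, 50.074)]  |A|=964.8767
5. ⊥bis P8·P3 via (18.925,32.355): [(0, 32.7782) (0, 14.101) (21.9218, 14.315) (36, 22.4164) (36, 31.9731)]  |A|=595.5042
6. ⊥bis P8·P4 via (18.655,20.42): [(0, 32.7782) (0, 20.8512) (31.995, 20.1117) (36, 22.4164) (36, 31.9731)]  |A|=425.0591
7. ⊥bis P8·P5 via (23.745,30.525): [(21.621, 32.2947) (0, 32.7782) (0, 20.8512) (31.995, 20.1117) (34.5077, 21.5576)]  |A|=342.8058
8. ⊥bis P8·P6 via (14.245,25.995): [(21.621, 32.2947) (16.3321, 32.413) (12.4785, 20.5628) (31.995, 20.1117) (34.5077, 21.5576)]  |A|=170.9169
9. ⊥bis P8·P7 via (21.535,13.62): [(21.621, 32.2947) (16.3321, 32.413) (12.4785, 20.5628) (31.995, 20.1117) (34.5077, 21.5576)]  |A|=170.9169
10. canonical 5-gon: [(21.621, 32.2947) (16.3321, 32.413) (12.4785, 20.5628) (31.995, 20.1117) (34.5077, 21.5576)]
11. shoelace: 170.9169

Area of P8's cell: 170.9169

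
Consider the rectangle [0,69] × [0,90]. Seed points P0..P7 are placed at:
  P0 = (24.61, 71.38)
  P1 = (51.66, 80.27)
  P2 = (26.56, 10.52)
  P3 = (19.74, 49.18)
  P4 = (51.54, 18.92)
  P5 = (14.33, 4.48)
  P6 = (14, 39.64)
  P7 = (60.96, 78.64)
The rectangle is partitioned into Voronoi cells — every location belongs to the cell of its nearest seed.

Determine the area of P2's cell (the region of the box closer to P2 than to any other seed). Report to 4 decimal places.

Area of P2's cell: 578.5378

1. box [0,69]×[0,90]: [(0, 0) (69, 0) (69, 90) (0, 90)]
2. ⊥bis P2·P0 via (25.585,40.95): [(0, 40.1302) (0, 0) (69, 0) (69, 42.341)]  |A|=2845.2594
3. ⊥bis P2·P1 via (39.11,45.395): [(49.3465, 41.7113) (0, 40.1302) (0, 0) (69, 0) (69, 34.6389)]  |A|=2769.5721
4. ⊥bis P2·P3 via (23.15,29.85): [(62.8473, 36.853) (0, 25.7661) (0, 0) (69, 0) (69, 34.6389)]  |A|=2187.6548
5. ⊥bis P2·P4 via (39.05,14.72): [(33.3568, 31.6506) (0, 25.7661) (0, 0) (43.9999, 0)]  |A|=1126.0479
6. ⊥bis P2·P5 via (20.445,7.5): [(33.3568, 31.6506) (10.5084, 27.6199) (24.149, 0) (43.9999, 0)]  |A|=657.1706
7. ⊥bis P2·P6 via (20.28,25.08): [(33.63, 30.8381) (13.2585, 22.0515) (24.149, 0) (43.9999, 0)]  |A|=578.5378
8. ⊥bis P2·P7 via (43.76,44.58): [(33.63, 30.8381) (13.2585, 22.0515) (24.149, 0) (43.9999, 0)]  |A|=578.5378
9. canonical 4-gon: [(33.63, 30.8381) (13.2585, 22.0515) (24.149, 0) (43.9999, 0)]
10. shoelace: 578.5378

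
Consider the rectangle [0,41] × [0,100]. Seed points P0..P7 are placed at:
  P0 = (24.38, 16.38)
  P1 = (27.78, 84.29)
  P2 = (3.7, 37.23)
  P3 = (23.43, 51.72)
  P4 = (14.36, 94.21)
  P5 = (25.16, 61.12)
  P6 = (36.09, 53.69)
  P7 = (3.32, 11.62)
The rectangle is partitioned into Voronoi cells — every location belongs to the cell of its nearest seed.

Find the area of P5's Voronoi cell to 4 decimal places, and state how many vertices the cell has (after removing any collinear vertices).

Area of P5's cell: 530.8121 (6 vertices)

1. box [0,41]×[0,100]: [(0, 0) (41, 0) (41, 100) (0, 100)]
2. ⊥bis P5·P0 via (24.77,38.75): [(0, 39.1818) (41, 38.467) (41, 100) (0, 100)]  |A|=2508.1978
3. ⊥bis P5·P1 via (26.47,72.705): [(0, 75.6982) (0, 39.1818) (41, 38.467) (41, 71.062)]  |A|=1416.7807
4. ⊥bis P5·P2 via (14.43,49.175): [(0, 75.6982) (0, 62.1372) (26.0605, 38.7275) (41, 38.467) (41, 71.062)]  |A|=1117.6661
5. ⊥bis P5·P3 via (24.295,56.42): [(0, 75.6982) (0, 62.1372) (1.7444, 60.5703) (41, 53.3456) (41, 71.062)]  |A|=665.6401
6. ⊥bis P5·P4 via (19.76,77.665): [(10.2, 74.5448) (0, 71.2157) (0, 62.1372) (1.7444, 60.5703) (41, 53.3456) (41, 71.062)]  |A|=642.7796
7. ⊥bis P5·P6 via (30.625,57.405): [(39.9866, 71.1766) (10.2, 74.5448) (0, 71.2157) (0, 62.1372) (1.7444, 60.5703) (29.326, 55.4941)]  |A|=530.8121
8. ⊥bis P5·P7 via (14.24,36.37): [(39.9866, 71.1766) (10.2, 74.5448) (0, 71.2157) (0, 62.1372) (1.7444, 60.5703) (29.326, 55.4941)]  |A|=530.8121
9. canonical 6-gon: [(39.9866, 71.1766) (10.2, 74.5448) (0, 71.2157) (0, 62.1372) (1.7444, 60.5703) (29.326, 55.4941)]
10. shoelace: 530.8121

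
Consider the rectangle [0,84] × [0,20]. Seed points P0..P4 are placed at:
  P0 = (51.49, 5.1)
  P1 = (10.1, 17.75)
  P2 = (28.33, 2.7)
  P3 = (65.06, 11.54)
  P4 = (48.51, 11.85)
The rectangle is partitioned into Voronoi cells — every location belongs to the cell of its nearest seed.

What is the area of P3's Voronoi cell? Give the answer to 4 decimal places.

Area of P3's cell: 512.4930

1. box [0,84]×[0,20]: [(0, 0) (84, 0) (84, 20) (0, 20)]
2. ⊥bis P3·P0 via (58.275,8.32): [(62.2235, 0) (84, 0) (84, 20) (52.7319, 20)]  |A|=530.4458
3. ⊥bis P3·P1 via (37.58,14.645): [(62.2235, 0) (84, 0) (84, 20) (52.7319, 20)]  |A|=530.4458
4. ⊥bis P3·P2 via (46.695,7.12): [(62.2235, 0) (84, 0) (84, 20) (52.7319, 20)]  |A|=530.4458
5. ⊥bis P3·P4 via (56.785,11.695): [(56.7808, 11.4686) (62.2235, 0) (84, 0) (84, 20) (56.9406, 20)]  |A|=512.493
6. canonical 5-gon: [(56.7808, 11.4686) (62.2235, 0) (84, 0) (84, 20) (56.9406, 20)]
7. shoelace: 512.493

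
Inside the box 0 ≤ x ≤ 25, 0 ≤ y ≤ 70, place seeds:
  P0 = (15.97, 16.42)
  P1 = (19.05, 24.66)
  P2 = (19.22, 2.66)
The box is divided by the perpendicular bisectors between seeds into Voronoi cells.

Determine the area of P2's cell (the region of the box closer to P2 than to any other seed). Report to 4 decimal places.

Area of P2's cell: 208.4151

1. box [0,25]×[0,70]: [(0, 0) (25, 0) (25, 70) (0, 70)]
2. ⊥bis P2·P0 via (17.595,9.54): [(0, 5.3842) (0, 0) (25, 0) (25, 11.289)]  |A|=208.4151
3. ⊥bis P2·P1 via (19.135,13.66): [(0, 5.3842) (0, 0) (25, 0) (25, 11.289)]  |A|=208.4151
4. canonical 4-gon: [(0, 5.3842) (0, 0) (25, 0) (25, 11.289)]
5. shoelace: 208.4151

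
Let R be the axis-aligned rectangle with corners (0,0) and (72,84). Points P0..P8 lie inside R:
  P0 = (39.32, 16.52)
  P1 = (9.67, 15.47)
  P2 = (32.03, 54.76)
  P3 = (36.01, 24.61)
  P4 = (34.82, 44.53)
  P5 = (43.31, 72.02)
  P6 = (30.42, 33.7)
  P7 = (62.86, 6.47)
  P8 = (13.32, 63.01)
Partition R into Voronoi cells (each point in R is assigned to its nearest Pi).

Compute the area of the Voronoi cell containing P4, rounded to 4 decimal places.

1. box [0,72]×[0,84]: [(0, 0) (72, 0) (72, 84) (0, 84)]
2. ⊥bis P4·P0 via (37.07,30.525): [(0, 24.5694) (72, 36.1367) (72, 84) (0, 84)]  |A|=3862.577
3. ⊥bis P4·P1 via (22.245,30): [(0, 49.252) (24.0545, 28.434) (72, 36.1367) (72, 84) (0, 84)]  |A|=3565.7144
4. ⊥bis P4·P2 via (33.425,49.645): [(7.6639, 42.6192) (24.0545, 28.434) (72, 36.1367) (72, 60.1655)]  |A|=1176.1435
5. ⊥bis P4·P3 via (35.415,34.57): [(7.6639, 42.6192) (18.1559, 33.539) (72, 36.7555) (72, 60.1655)]  |A|=1014.3855
6. ⊥bis P4·P5 via (39.065,58.275): [(51.2593, 54.5089) (7.6639, 42.6192) (18.1559, 33.539) (72, 36.7555) (72, 48.1034)]  |A|=889.2976
7. ⊥bis P4·P6 via (32.62,39.115): [(51.2593, 54.5089) (17.4354, 45.2842) (42.7311, 35.0071) (72, 36.7555) (72, 48.1034)]  |A|=686.1032
8. ⊥bis P4·P7 via (48.84,25.5): [(51.2593, 54.5089) (17.4354, 45.2842) (42.7311, 35.0071) (63.4221, 36.2431) (72, 42.5627) (72, 48.1034)]  |A|=661.1967
9. ⊥bis P4·P8 via (24.07,53.77): [(51.2593, 54.5089) (17.4354, 45.2842) (42.7311, 35.0071) (63.4221, 36.2431) (72, 42.5627) (72, 48.1034)]  |A|=661.1967
10. canonical 6-gon: [(51.2593, 54.5089) (17.4354, 45.2842) (42.7311, 35.0071) (63.4221, 36.2431) (72, 42.5627) (72, 48.1034)]
11. shoelace: 661.1967

Area of P4's cell: 661.1967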